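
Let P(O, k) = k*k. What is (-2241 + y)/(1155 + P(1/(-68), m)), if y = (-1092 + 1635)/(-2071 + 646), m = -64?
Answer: -1064656/2494225 ≈ -0.42685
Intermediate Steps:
y = -181/475 (y = 543/(-1425) = 543*(-1/1425) = -181/475 ≈ -0.38105)
P(O, k) = k²
(-2241 + y)/(1155 + P(1/(-68), m)) = (-2241 - 181/475)/(1155 + (-64)²) = -1064656/(475*(1155 + 4096)) = -1064656/475/5251 = -1064656/475*1/5251 = -1064656/2494225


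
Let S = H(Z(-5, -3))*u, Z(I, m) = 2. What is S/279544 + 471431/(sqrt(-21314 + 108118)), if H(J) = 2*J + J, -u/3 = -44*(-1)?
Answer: -99/34943 + 471431*sqrt(21701)/43402 ≈ 1600.1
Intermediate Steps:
u = -132 (u = -(-132)*(-1) = -3*44 = -132)
H(J) = 3*J
S = -792 (S = (3*2)*(-132) = 6*(-132) = -792)
S/279544 + 471431/(sqrt(-21314 + 108118)) = -792/279544 + 471431/(sqrt(-21314 + 108118)) = -792*1/279544 + 471431/(sqrt(86804)) = -99/34943 + 471431/((2*sqrt(21701))) = -99/34943 + 471431*(sqrt(21701)/43402) = -99/34943 + 471431*sqrt(21701)/43402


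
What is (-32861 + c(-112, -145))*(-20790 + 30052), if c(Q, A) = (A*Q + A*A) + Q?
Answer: 39752504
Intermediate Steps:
c(Q, A) = Q + A² + A*Q (c(Q, A) = (A*Q + A²) + Q = (A² + A*Q) + Q = Q + A² + A*Q)
(-32861 + c(-112, -145))*(-20790 + 30052) = (-32861 + (-112 + (-145)² - 145*(-112)))*(-20790 + 30052) = (-32861 + (-112 + 21025 + 16240))*9262 = (-32861 + 37153)*9262 = 4292*9262 = 39752504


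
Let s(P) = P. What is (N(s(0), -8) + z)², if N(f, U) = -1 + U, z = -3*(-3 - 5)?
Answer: 225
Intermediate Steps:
z = 24 (z = -3*(-8) = 24)
(N(s(0), -8) + z)² = ((-1 - 8) + 24)² = (-9 + 24)² = 15² = 225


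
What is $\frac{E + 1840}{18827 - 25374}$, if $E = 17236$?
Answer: $- \frac{19076}{6547} \approx -2.9137$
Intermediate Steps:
$\frac{E + 1840}{18827 - 25374} = \frac{17236 + 1840}{18827 - 25374} = \frac{19076}{-6547} = 19076 \left(- \frac{1}{6547}\right) = - \frac{19076}{6547}$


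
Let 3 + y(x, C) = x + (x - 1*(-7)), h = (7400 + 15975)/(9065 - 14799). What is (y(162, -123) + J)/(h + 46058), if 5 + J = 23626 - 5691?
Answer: 34897124/88024399 ≈ 0.39645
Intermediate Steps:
h = -23375/5734 (h = 23375/(-5734) = 23375*(-1/5734) = -23375/5734 ≈ -4.0766)
y(x, C) = 4 + 2*x (y(x, C) = -3 + (x + (x - 1*(-7))) = -3 + (x + (x + 7)) = -3 + (x + (7 + x)) = -3 + (7 + 2*x) = 4 + 2*x)
J = 17930 (J = -5 + (23626 - 5691) = -5 + 17935 = 17930)
(y(162, -123) + J)/(h + 46058) = ((4 + 2*162) + 17930)/(-23375/5734 + 46058) = ((4 + 324) + 17930)/(264073197/5734) = (328 + 17930)*(5734/264073197) = 18258*(5734/264073197) = 34897124/88024399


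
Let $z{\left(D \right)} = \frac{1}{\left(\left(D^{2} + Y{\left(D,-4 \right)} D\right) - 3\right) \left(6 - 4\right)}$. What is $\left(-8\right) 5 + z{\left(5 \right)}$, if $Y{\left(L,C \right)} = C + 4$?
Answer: $- \frac{1759}{44} \approx -39.977$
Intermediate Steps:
$Y{\left(L,C \right)} = 4 + C$
$z{\left(D \right)} = \frac{1}{-6 + 2 D^{2}}$ ($z{\left(D \right)} = \frac{1}{\left(\left(D^{2} + \left(4 - 4\right) D\right) - 3\right) \left(6 - 4\right)} = \frac{1}{\left(\left(D^{2} + 0 D\right) - 3\right) 2} = \frac{1}{\left(\left(D^{2} + 0\right) - 3\right) 2} = \frac{1}{\left(D^{2} - 3\right) 2} = \frac{1}{\left(-3 + D^{2}\right) 2} = \frac{1}{-6 + 2 D^{2}}$)
$\left(-8\right) 5 + z{\left(5 \right)} = \left(-8\right) 5 + \frac{1}{2 \left(-3 + 5^{2}\right)} = -40 + \frac{1}{2 \left(-3 + 25\right)} = -40 + \frac{1}{2 \cdot 22} = -40 + \frac{1}{2} \cdot \frac{1}{22} = -40 + \frac{1}{44} = - \frac{1759}{44}$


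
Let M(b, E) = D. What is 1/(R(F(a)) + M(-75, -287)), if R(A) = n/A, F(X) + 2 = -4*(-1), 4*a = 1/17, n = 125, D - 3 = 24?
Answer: 2/179 ≈ 0.011173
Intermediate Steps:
D = 27 (D = 3 + 24 = 27)
M(b, E) = 27
a = 1/68 (a = (1/4)/17 = (1/4)*(1/17) = 1/68 ≈ 0.014706)
F(X) = 2 (F(X) = -2 - 4*(-1) = -2 + 4 = 2)
R(A) = 125/A
1/(R(F(a)) + M(-75, -287)) = 1/(125/2 + 27) = 1/(179/2) = 2/179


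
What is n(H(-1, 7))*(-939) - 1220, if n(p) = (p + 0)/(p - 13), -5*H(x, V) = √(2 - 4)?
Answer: (-2159*√2 + 79300*I)/(√2 - 65*I) ≈ -1220.4 - 20.42*I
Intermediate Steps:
H(x, V) = -I*√2/5 (H(x, V) = -√(2 - 4)/5 = -I*√2/5)
n(p) = p/(-13 + p)
n(H(-1, 7))*(-939) - 1220 = ((-I*√2/5)/(-13 - I*√2/5))*(-939) - 1220 = -I*√2/(5*(-13 - I*√2/5))*(-939) - 1220 = 939*I*√2/(5*(-13 - I*√2/5)) - 1220 = -1220 + 939*I*√2/(5*(-13 - I*√2/5))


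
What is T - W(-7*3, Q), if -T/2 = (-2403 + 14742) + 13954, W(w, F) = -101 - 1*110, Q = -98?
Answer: -52375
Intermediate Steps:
W(w, F) = -211 (W(w, F) = -101 - 110 = -211)
T = -52586 (T = -2*((-2403 + 14742) + 13954) = -2*(12339 + 13954) = -2*26293 = -52586)
T - W(-7*3, Q) = -52586 - 1*(-211) = -52586 + 211 = -52375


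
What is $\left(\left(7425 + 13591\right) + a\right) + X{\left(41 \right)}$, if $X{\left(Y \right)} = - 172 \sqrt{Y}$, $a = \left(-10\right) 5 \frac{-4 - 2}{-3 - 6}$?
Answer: $\frac{62948}{3} - 172 \sqrt{41} \approx 19881.0$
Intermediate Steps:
$a = - \frac{100}{3}$ ($a = - 50 \left(- \frac{6}{-9}\right) = - 50 \left(\left(-6\right) \left(- \frac{1}{9}\right)\right) = \left(-50\right) \frac{2}{3} = - \frac{100}{3} \approx -33.333$)
$\left(\left(7425 + 13591\right) + a\right) + X{\left(41 \right)} = \left(\left(7425 + 13591\right) - \frac{100}{3}\right) - 172 \sqrt{41} = \left(21016 - \frac{100}{3}\right) - 172 \sqrt{41} = \frac{62948}{3} - 172 \sqrt{41}$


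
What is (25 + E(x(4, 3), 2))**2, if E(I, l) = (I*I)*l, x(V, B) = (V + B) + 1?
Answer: 23409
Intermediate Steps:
x(V, B) = 1 + B + V (x(V, B) = (B + V) + 1 = 1 + B + V)
E(I, l) = l*I**2 (E(I, l) = I**2*l = l*I**2)
(25 + E(x(4, 3), 2))**2 = (25 + 2*(1 + 3 + 4)**2)**2 = (25 + 2*8**2)**2 = (25 + 2*64)**2 = (25 + 128)**2 = 153**2 = 23409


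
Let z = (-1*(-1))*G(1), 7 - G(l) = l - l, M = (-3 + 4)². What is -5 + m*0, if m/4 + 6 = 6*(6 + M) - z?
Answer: -5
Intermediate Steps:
M = 1 (M = 1² = 1)
G(l) = 7 (G(l) = 7 - (l - l) = 7 - 1*0 = 7 + 0 = 7)
z = 7 (z = -1*(-1)*7 = 1*7 = 7)
m = 116 (m = -24 + 4*(6*(6 + 1) - 1*7) = -24 + 4*(6*7 - 7) = -24 + 4*(42 - 7) = -24 + 4*35 = -24 + 140 = 116)
-5 + m*0 = -5 + 116*0 = -5 + 0 = -5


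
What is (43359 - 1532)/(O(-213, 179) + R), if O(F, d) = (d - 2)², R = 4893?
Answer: 41827/36222 ≈ 1.1547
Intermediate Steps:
O(F, d) = (-2 + d)²
(43359 - 1532)/(O(-213, 179) + R) = (43359 - 1532)/((-2 + 179)² + 4893) = 41827/(177² + 4893) = 41827/(31329 + 4893) = 41827/36222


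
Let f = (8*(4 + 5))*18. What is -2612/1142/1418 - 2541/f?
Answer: -343180729/174890448 ≈ -1.9623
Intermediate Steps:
f = 1296 (f = (8*9)*18 = 72*18 = 1296)
-2612/1142/1418 - 2541/f = -2612/1142/1418 - 2541/1296 = -2612*1/1142*(1/1418) - 2541*1/1296 = -1306/571*1/1418 - 847/432 = -653/404839 - 847/432 = -343180729/174890448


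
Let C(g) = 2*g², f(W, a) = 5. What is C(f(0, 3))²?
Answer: 2500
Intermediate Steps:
C(f(0, 3))² = (2*5²)² = (2*25)² = 50² = 2500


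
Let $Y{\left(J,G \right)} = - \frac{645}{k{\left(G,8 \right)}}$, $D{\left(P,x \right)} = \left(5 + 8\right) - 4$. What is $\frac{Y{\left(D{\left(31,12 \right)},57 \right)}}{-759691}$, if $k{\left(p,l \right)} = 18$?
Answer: $\frac{215}{4558146} \approx 4.7168 \cdot 10^{-5}$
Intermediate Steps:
$D{\left(P,x \right)} = 9$ ($D{\left(P,x \right)} = 13 - 4 = 9$)
$Y{\left(J,G \right)} = - \frac{215}{6}$ ($Y{\left(J,G \right)} = - \frac{645}{18} = \left(-645\right) \frac{1}{18} = - \frac{215}{6}$)
$\frac{Y{\left(D{\left(31,12 \right)},57 \right)}}{-759691} = - \frac{215}{6 \left(-759691\right)} = \left(- \frac{215}{6}\right) \left(- \frac{1}{759691}\right) = \frac{215}{4558146}$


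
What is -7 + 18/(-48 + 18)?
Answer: -38/5 ≈ -7.6000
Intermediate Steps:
-7 + 18/(-48 + 18) = -7 + 18/(-30) = -7 - 1/30*18 = -7 - 3/5 = -38/5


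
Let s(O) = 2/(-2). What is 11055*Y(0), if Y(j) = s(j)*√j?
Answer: 0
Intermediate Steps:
s(O) = -1 (s(O) = 2*(-½) = -1)
Y(j) = -√j
11055*Y(0) = 11055*(-√0) = 11055*(-1*0) = 11055*0 = 0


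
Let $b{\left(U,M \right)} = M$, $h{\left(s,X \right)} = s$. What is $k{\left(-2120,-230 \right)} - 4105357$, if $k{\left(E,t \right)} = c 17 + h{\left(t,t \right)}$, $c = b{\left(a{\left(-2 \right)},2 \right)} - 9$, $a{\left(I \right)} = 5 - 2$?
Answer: $-4105706$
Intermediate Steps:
$a{\left(I \right)} = 3$ ($a{\left(I \right)} = 5 - 2 = 3$)
$c = -7$ ($c = 2 - 9 = -7$)
$k{\left(E,t \right)} = -119 + t$ ($k{\left(E,t \right)} = \left(-7\right) 17 + t = -119 + t$)
$k{\left(-2120,-230 \right)} - 4105357 = \left(-119 - 230\right) - 4105357 = -349 - 4105357 = -4105706$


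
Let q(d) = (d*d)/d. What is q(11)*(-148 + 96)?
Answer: -572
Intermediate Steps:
q(d) = d (q(d) = d²/d = d)
q(11)*(-148 + 96) = 11*(-148 + 96) = 11*(-52) = -572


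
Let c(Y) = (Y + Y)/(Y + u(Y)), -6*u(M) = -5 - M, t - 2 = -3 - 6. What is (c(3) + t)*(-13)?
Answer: 73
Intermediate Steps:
t = -7 (t = 2 + (-3 - 6) = 2 - 9 = -7)
u(M) = ⅚ + M/6 (u(M) = -(-5 - M)/6 = ⅚ + M/6)
c(Y) = 2*Y/(⅚ + 7*Y/6) (c(Y) = (Y + Y)/(Y + (⅚ + Y/6)) = (2*Y)/(⅚ + 7*Y/6) = 2*Y/(⅚ + 7*Y/6))
(c(3) + t)*(-13) = (12*3/(5 + 7*3) - 7)*(-13) = (12*3/(5 + 21) - 7)*(-13) = (12*3/26 - 7)*(-13) = (12*3*(1/26) - 7)*(-13) = (18/13 - 7)*(-13) = -73/13*(-13) = 73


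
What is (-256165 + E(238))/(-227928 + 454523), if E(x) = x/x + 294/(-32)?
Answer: -4098771/3625520 ≈ -1.1305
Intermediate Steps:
E(x) = -131/16 (E(x) = 1 + 294*(-1/32) = 1 - 147/16 = -131/16)
(-256165 + E(238))/(-227928 + 454523) = (-256165 - 131/16)/(-227928 + 454523) = -4098771/16/226595 = -4098771/16*1/226595 = -4098771/3625520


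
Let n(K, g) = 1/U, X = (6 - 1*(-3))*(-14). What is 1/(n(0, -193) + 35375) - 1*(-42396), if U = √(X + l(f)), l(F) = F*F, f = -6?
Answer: 4774856127601146/112625156251 + 3*I*√10/112625156251 ≈ 42396.0 + 8.4234e-11*I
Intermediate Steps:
X = -126 (X = (6 + 3)*(-14) = 9*(-14) = -126)
l(F) = F²
U = 3*I*√10 (U = √(-126 + (-6)²) = √(-126 + 36) = √(-90) = 3*I*√10 ≈ 9.4868*I)
n(K, g) = -I*√10/30 (n(K, g) = 1/(3*I*√10) = -I*√10/30)
1/(n(0, -193) + 35375) - 1*(-42396) = 1/(-I*√10/30 + 35375) - 1*(-42396) = 1/(35375 - I*√10/30) + 42396 = 42396 + 1/(35375 - I*√10/30)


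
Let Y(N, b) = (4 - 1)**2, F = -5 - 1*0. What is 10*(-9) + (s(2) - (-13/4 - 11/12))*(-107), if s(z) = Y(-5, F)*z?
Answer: -14771/6 ≈ -2461.8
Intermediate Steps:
F = -5 (F = -5 + 0 = -5)
Y(N, b) = 9 (Y(N, b) = 3**2 = 9)
s(z) = 9*z
10*(-9) + (s(2) - (-13/4 - 11/12))*(-107) = 10*(-9) + (9*2 - (-13/4 - 11/12))*(-107) = -90 + (18 - (-13*1/4 - 11*1/12))*(-107) = -90 + (18 - (-13/4 - 11/12))*(-107) = -90 + (18 - 1*(-25/6))*(-107) = -90 + (18 + 25/6)*(-107) = -90 + (133/6)*(-107) = -90 - 14231/6 = -14771/6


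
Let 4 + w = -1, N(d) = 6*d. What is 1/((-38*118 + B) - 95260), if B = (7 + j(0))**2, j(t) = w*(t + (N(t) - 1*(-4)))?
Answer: -1/99575 ≈ -1.0043e-5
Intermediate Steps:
w = -5 (w = -4 - 1 = -5)
j(t) = -20 - 35*t (j(t) = -5*(t + (6*t - 1*(-4))) = -5*(t + (6*t + 4)) = -5*(t + (4 + 6*t)) = -5*(4 + 7*t) = -20 - 35*t)
B = 169 (B = (7 + (-20 - 35*0))**2 = (7 + (-20 + 0))**2 = (7 - 20)**2 = (-13)**2 = 169)
1/((-38*118 + B) - 95260) = 1/((-38*118 + 169) - 95260) = 1/((-4484 + 169) - 95260) = 1/(-4315 - 95260) = 1/(-99575) = -1/99575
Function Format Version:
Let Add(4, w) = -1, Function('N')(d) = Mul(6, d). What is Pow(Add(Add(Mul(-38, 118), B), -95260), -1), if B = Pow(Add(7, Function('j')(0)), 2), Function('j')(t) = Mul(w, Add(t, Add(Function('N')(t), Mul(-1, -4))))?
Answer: Rational(-1, 99575) ≈ -1.0043e-5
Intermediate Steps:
w = -5 (w = Add(-4, -1) = -5)
Function('j')(t) = Add(-20, Mul(-35, t)) (Function('j')(t) = Mul(-5, Add(t, Add(Mul(6, t), Mul(-1, -4)))) = Mul(-5, Add(t, Add(Mul(6, t), 4))) = Mul(-5, Add(t, Add(4, Mul(6, t)))) = Mul(-5, Add(4, Mul(7, t))) = Add(-20, Mul(-35, t)))
B = 169 (B = Pow(Add(7, Add(-20, Mul(-35, 0))), 2) = Pow(Add(7, Add(-20, 0)), 2) = Pow(Add(7, -20), 2) = Pow(-13, 2) = 169)
Pow(Add(Add(Mul(-38, 118), B), -95260), -1) = Pow(Add(Add(Mul(-38, 118), 169), -95260), -1) = Pow(Add(Add(-4484, 169), -95260), -1) = Pow(Add(-4315, -95260), -1) = Pow(-99575, -1) = Rational(-1, 99575)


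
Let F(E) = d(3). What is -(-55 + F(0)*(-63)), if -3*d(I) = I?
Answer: -8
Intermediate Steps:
d(I) = -I/3
F(E) = -1 (F(E) = -⅓*3 = -1)
-(-55 + F(0)*(-63)) = -(-55 - 1*(-63)) = -(-55 + 63) = -1*8 = -8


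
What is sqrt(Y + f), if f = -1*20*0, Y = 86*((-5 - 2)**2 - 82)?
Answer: I*sqrt(2838) ≈ 53.273*I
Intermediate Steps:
Y = -2838 (Y = 86*((-7)**2 - 82) = 86*(49 - 82) = 86*(-33) = -2838)
f = 0 (f = -20*0 = 0)
sqrt(Y + f) = sqrt(-2838 + 0) = sqrt(-2838) = I*sqrt(2838)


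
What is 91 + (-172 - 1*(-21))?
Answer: -60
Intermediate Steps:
91 + (-172 - 1*(-21)) = 91 + (-172 + 21) = 91 - 151 = -60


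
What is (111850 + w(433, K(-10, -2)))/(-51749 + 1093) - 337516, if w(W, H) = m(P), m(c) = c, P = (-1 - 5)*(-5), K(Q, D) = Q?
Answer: -2137165297/6332 ≈ -3.3752e+5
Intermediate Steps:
P = 30 (P = -6*(-5) = 30)
w(W, H) = 30
(111850 + w(433, K(-10, -2)))/(-51749 + 1093) - 337516 = (111850 + 30)/(-51749 + 1093) - 337516 = 111880/(-50656) - 337516 = 111880*(-1/50656) - 337516 = -13985/6332 - 337516 = -2137165297/6332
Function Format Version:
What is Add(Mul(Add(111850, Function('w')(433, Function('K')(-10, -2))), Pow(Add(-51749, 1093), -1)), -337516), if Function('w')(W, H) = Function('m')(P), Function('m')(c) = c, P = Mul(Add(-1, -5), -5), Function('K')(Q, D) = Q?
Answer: Rational(-2137165297, 6332) ≈ -3.3752e+5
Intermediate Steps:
P = 30 (P = Mul(-6, -5) = 30)
Function('w')(W, H) = 30
Add(Mul(Add(111850, Function('w')(433, Function('K')(-10, -2))), Pow(Add(-51749, 1093), -1)), -337516) = Add(Mul(Add(111850, 30), Pow(Add(-51749, 1093), -1)), -337516) = Add(Mul(111880, Pow(-50656, -1)), -337516) = Add(Mul(111880, Rational(-1, 50656)), -337516) = Add(Rational(-13985, 6332), -337516) = Rational(-2137165297, 6332)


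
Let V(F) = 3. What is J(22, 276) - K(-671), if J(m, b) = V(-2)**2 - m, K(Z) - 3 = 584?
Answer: -600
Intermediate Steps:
K(Z) = 587 (K(Z) = 3 + 584 = 587)
J(m, b) = 9 - m (J(m, b) = 3**2 - m = 9 - m)
J(22, 276) - K(-671) = (9 - 1*22) - 1*587 = (9 - 22) - 587 = -13 - 587 = -600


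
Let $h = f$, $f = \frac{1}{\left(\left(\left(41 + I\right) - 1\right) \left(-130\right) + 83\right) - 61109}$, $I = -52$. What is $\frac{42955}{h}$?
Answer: $-2554362030$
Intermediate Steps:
$f = - \frac{1}{59466}$ ($f = \frac{1}{\left(\left(\left(41 - 52\right) - 1\right) \left(-130\right) + 83\right) - 61109} = \frac{1}{\left(\left(-11 - 1\right) \left(-130\right) + 83\right) - 61109} = \frac{1}{\left(\left(-12\right) \left(-130\right) + 83\right) - 61109} = \frac{1}{\left(1560 + 83\right) - 61109} = \frac{1}{1643 - 61109} = \frac{1}{-59466} = - \frac{1}{59466} \approx -1.6816 \cdot 10^{-5}$)
$h = - \frac{1}{59466} \approx -1.6816 \cdot 10^{-5}$
$\frac{42955}{h} = \frac{42955}{- \frac{1}{59466}} = 42955 \left(-59466\right) = -2554362030$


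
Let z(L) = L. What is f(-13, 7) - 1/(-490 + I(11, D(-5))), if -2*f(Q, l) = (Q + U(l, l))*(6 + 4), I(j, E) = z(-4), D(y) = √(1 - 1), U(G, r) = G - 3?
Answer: 22231/494 ≈ 45.002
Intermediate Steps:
U(G, r) = -3 + G
D(y) = 0 (D(y) = √0 = 0)
I(j, E) = -4
f(Q, l) = 15 - 5*Q - 5*l (f(Q, l) = -(Q + (-3 + l))*(6 + 4)/2 = -(-3 + Q + l)*10/2 = -(-30 + 10*Q + 10*l)/2 = 15 - 5*Q - 5*l)
f(-13, 7) - 1/(-490 + I(11, D(-5))) = (15 - 5*(-13) - 5*7) - 1/(-490 - 4) = (15 + 65 - 35) - 1/(-494) = 45 - 1*(-1/494) = 45 + 1/494 = 22231/494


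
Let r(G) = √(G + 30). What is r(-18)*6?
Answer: 12*√3 ≈ 20.785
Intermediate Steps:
r(G) = √(30 + G)
r(-18)*6 = √(30 - 18)*6 = √12*6 = (2*√3)*6 = 12*√3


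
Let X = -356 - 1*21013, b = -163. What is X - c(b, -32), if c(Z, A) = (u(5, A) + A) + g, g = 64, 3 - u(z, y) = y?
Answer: -21436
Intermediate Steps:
u(z, y) = 3 - y
X = -21369 (X = -356 - 21013 = -21369)
c(Z, A) = 67 (c(Z, A) = ((3 - A) + A) + 64 = 3 + 64 = 67)
X - c(b, -32) = -21369 - 1*67 = -21369 - 67 = -21436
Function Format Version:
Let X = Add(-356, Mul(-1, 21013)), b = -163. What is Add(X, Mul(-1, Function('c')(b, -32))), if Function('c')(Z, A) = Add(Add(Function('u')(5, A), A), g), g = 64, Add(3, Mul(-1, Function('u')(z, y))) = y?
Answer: -21436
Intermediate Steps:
Function('u')(z, y) = Add(3, Mul(-1, y))
X = -21369 (X = Add(-356, -21013) = -21369)
Function('c')(Z, A) = 67 (Function('c')(Z, A) = Add(Add(Add(3, Mul(-1, A)), A), 64) = Add(3, 64) = 67)
Add(X, Mul(-1, Function('c')(b, -32))) = Add(-21369, Mul(-1, 67)) = Add(-21369, -67) = -21436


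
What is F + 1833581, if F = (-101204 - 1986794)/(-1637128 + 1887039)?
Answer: 458229973293/249911 ≈ 1.8336e+6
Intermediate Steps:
F = -2087998/249911 ≈ -8.3550
F + 1833581 = -2087998/249911 + 1833581 = 458229973293/249911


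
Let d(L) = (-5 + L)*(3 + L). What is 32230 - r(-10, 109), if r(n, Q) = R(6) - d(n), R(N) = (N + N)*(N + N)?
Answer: 32191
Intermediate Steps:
R(N) = 4*N² (R(N) = (2*N)*(2*N) = 4*N²)
r(n, Q) = 159 - n² + 2*n (r(n, Q) = 4*6² - (-15 + n² - 2*n) = 4*36 + (15 - n² + 2*n) = 144 + (15 - n² + 2*n) = 159 - n² + 2*n)
32230 - r(-10, 109) = 32230 - (159 - 1*(-10)² + 2*(-10)) = 32230 - (159 - 1*100 - 20) = 32230 - (159 - 100 - 20) = 32230 - 1*39 = 32230 - 39 = 32191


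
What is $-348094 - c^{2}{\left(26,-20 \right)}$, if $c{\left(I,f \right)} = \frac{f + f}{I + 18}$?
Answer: $- \frac{42119474}{121} \approx -3.481 \cdot 10^{5}$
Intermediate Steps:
$c{\left(I,f \right)} = \frac{2 f}{18 + I}$
$-348094 - c^{2}{\left(26,-20 \right)} = -348094 - \left(2 \left(-20\right) \frac{1}{18 + 26}\right)^{2} = -348094 - \left(2 \left(-20\right) \frac{1}{44}\right)^{2} = -348094 - \left(- \frac{10}{11}\right)^{2} = -348094 - \frac{100}{121} = - \frac{42119474}{121}$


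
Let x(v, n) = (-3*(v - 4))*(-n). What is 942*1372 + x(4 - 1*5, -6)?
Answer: 1292514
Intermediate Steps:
x(v, n) = -n*(12 - 3*v) (x(v, n) = (-3*(-4 + v))*(-n) = (12 - 3*v)*(-n) = -n*(12 - 3*v))
942*1372 + x(4 - 1*5, -6) = 942*1372 + 3*(-6)*(-4 + (4 - 1*5)) = 1292424 + 3*(-6)*(-4 + (4 - 5)) = 1292424 + 3*(-6)*(-4 - 1) = 1292424 + 3*(-6)*(-5) = 1292424 + 90 = 1292514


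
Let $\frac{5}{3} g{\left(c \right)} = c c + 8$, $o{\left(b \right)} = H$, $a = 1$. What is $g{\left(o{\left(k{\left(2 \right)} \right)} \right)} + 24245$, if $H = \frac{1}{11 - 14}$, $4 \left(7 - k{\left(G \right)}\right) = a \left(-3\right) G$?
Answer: $\frac{363748}{15} \approx 24250.0$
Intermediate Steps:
$k{\left(G \right)} = 7 + \frac{3 G}{4}$ ($k{\left(G \right)} = 7 - \frac{1 \left(-3\right) G}{4} = 7 - \frac{\left(-3\right) G}{4} = 7 + \frac{3 G}{4}$)
$H = - \frac{1}{3}$ ($H = \frac{1}{-3} = - \frac{1}{3} \approx -0.33333$)
$o{\left(b \right)} = - \frac{1}{3}$
$g{\left(c \right)} = \frac{24}{5} + \frac{3 c^{2}}{5}$ ($g{\left(c \right)} = \frac{3 \left(c c + 8\right)}{5} = \frac{3 \left(c^{2} + 8\right)}{5} = \frac{3 \left(8 + c^{2}\right)}{5} = \frac{24}{5} + \frac{3 c^{2}}{5}$)
$g{\left(o{\left(k{\left(2 \right)} \right)} \right)} + 24245 = \left(\frac{24}{5} + \frac{3 \left(- \frac{1}{3}\right)^{2}}{5}\right) + 24245 = \left(\frac{24}{5} + \frac{3}{5} \cdot \frac{1}{9}\right) + 24245 = \left(\frac{24}{5} + \frac{1}{15}\right) + 24245 = \frac{73}{15} + 24245 = \frac{363748}{15}$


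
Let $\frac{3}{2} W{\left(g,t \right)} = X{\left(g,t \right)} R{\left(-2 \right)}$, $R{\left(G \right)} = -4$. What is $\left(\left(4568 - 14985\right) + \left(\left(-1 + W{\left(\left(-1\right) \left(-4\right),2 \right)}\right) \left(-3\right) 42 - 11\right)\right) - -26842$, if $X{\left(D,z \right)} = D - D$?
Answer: $16540$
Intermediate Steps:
$X{\left(D,z \right)} = 0$
$W{\left(g,t \right)} = 0$ ($W{\left(g,t \right)} = \frac{2 \cdot 0 \left(-4\right)}{3} = \frac{2}{3} \cdot 0 = 0$)
$\left(\left(4568 - 14985\right) + \left(\left(-1 + W{\left(\left(-1\right) \left(-4\right),2 \right)}\right) \left(-3\right) 42 - 11\right)\right) - -26842 = \left(\left(4568 - 14985\right) - \left(11 - \left(-1 + 0\right) \left(-3\right) 42\right)\right) - -26842 = \left(-10417 - \left(11 - \left(-1\right) \left(-3\right) 42\right)\right) + 26842 = \left(-10417 + \left(3 \cdot 42 - 11\right)\right) + 26842 = \left(-10417 + \left(126 - 11\right)\right) + 26842 = \left(-10417 + 115\right) + 26842 = -10302 + 26842 = 16540$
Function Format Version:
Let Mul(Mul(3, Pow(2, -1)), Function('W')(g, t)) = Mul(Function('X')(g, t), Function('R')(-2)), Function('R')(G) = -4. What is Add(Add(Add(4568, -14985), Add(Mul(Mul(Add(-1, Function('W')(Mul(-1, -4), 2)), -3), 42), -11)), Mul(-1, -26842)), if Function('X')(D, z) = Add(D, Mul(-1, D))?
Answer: 16540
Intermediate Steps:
Function('X')(D, z) = 0
Function('W')(g, t) = 0 (Function('W')(g, t) = Mul(Rational(2, 3), Mul(0, -4)) = Mul(Rational(2, 3), 0) = 0)
Add(Add(Add(4568, -14985), Add(Mul(Mul(Add(-1, Function('W')(Mul(-1, -4), 2)), -3), 42), -11)), Mul(-1, -26842)) = Add(Add(Add(4568, -14985), Add(Mul(Mul(Add(-1, 0), -3), 42), -11)), Mul(-1, -26842)) = Add(Add(-10417, Add(Mul(Mul(-1, -3), 42), -11)), 26842) = Add(Add(-10417, Add(Mul(3, 42), -11)), 26842) = Add(Add(-10417, Add(126, -11)), 26842) = Add(Add(-10417, 115), 26842) = Add(-10302, 26842) = 16540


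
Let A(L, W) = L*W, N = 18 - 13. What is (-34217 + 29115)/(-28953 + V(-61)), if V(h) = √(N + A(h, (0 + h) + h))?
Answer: 73859103/419134381 + 2551*√7447/419134381 ≈ 0.17674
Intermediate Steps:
N = 5
V(h) = √(5 + 2*h²) (V(h) = √(5 + h*((0 + h) + h)) = √(5 + h*(h + h)) = √(5 + h*(2*h)) = √(5 + 2*h²))
(-34217 + 29115)/(-28953 + V(-61)) = (-34217 + 29115)/(-28953 + √(5 + 2*(-61)²)) = -5102/(-28953 + √(5 + 2*3721)) = -5102/(-28953 + √(5 + 7442)) = -5102/(-28953 + √7447)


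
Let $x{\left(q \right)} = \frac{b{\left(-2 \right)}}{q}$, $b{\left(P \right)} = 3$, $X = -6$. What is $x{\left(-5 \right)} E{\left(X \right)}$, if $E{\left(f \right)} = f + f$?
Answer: $\frac{36}{5} \approx 7.2$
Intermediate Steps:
$E{\left(f \right)} = 2 f$
$x{\left(q \right)} = \frac{3}{q}$
$x{\left(-5 \right)} E{\left(X \right)} = \frac{3}{-5} \cdot 2 \left(-6\right) = 3 \left(- \frac{1}{5}\right) \left(-12\right) = \left(- \frac{3}{5}\right) \left(-12\right) = \frac{36}{5}$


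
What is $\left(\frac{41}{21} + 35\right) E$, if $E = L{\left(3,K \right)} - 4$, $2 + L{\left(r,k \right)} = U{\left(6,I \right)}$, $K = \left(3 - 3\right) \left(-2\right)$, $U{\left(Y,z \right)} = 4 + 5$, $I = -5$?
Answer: $\frac{776}{7} \approx 110.86$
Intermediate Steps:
$U{\left(Y,z \right)} = 9$
$K = 0$ ($K = 0 \left(-2\right) = 0$)
$L{\left(r,k \right)} = 7$ ($L{\left(r,k \right)} = -2 + 9 = 7$)
$E = 3$ ($E = 7 - 4 = 3$)
$\left(\frac{41}{21} + 35\right) E = \left(\frac{41}{21} + 35\right) 3 = \frac{776}{21} \cdot 3 = \frac{776}{7}$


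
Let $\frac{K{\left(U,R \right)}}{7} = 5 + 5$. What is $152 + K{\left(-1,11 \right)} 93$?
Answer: $6662$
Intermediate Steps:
$K{\left(U,R \right)} = 70$ ($K{\left(U,R \right)} = 7 \left(5 + 5\right) = 7 \cdot 10 = 70$)
$152 + K{\left(-1,11 \right)} 93 = 152 + 70 \cdot 93 = 152 + 6510 = 6662$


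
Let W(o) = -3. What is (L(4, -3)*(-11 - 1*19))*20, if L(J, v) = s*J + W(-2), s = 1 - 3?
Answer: 6600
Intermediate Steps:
s = -2
L(J, v) = -3 - 2*J (L(J, v) = -2*J - 3 = -3 - 2*J)
(L(4, -3)*(-11 - 1*19))*20 = ((-3 - 2*4)*(-11 - 1*19))*20 = ((-3 - 8)*(-11 - 19))*20 = -11*(-30)*20 = 330*20 = 6600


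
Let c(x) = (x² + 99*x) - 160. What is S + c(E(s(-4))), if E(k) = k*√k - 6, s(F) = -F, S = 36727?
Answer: 36769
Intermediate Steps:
E(k) = -6 + k^(3/2) (E(k) = k^(3/2) - 6 = -6 + k^(3/2))
c(x) = -160 + x² + 99*x
S + c(E(s(-4))) = 36727 + (-160 + (-6 + (-1*(-4))^(3/2))² + 99*(-6 + (-1*(-4))^(3/2))) = 36727 + (-160 + (-6 + 4^(3/2))² + 99*(-6 + 4^(3/2))) = 36727 + (-160 + (-6 + 8)² + 99*(-6 + 8)) = 36727 + (-160 + 2² + 99*2) = 36727 + (-160 + 4 + 198) = 36727 + 42 = 36769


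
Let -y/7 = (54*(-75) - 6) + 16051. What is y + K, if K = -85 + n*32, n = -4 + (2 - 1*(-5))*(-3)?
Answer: -84850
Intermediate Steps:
y = -83965 (y = -7*((54*(-75) - 6) + 16051) = -7*((-4050 - 6) + 16051) = -7*(-4056 + 16051) = -7*11995 = -83965)
n = -25 (n = -4 + (2 + 5)*(-3) = -4 + 7*(-3) = -4 - 21 = -25)
K = -885 (K = -85 - 25*32 = -85 - 800 = -885)
y + K = -83965 - 885 = -84850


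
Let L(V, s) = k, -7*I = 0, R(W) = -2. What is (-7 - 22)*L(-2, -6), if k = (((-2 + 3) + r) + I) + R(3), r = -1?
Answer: 58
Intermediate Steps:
I = 0 (I = -⅐*0 = 0)
k = -2 (k = (((-2 + 3) - 1) + 0) - 2 = ((1 - 1) + 0) - 2 = (0 + 0) - 2 = 0 - 2 = -2)
L(V, s) = -2
(-7 - 22)*L(-2, -6) = (-7 - 22)*(-2) = -29*(-2) = 58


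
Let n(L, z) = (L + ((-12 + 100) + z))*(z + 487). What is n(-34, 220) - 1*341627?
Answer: -147909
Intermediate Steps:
n(L, z) = (487 + z)*(88 + L + z) (n(L, z) = (L + (88 + z))*(487 + z) = (88 + L + z)*(487 + z) = (487 + z)*(88 + L + z))
n(-34, 220) - 1*341627 = (42856 + 220² + 487*(-34) + 575*220 - 34*220) - 1*341627 = (42856 + 48400 - 16558 + 126500 - 7480) - 341627 = 193718 - 341627 = -147909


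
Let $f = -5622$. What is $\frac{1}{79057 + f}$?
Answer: $\frac{1}{73435} \approx 1.3617 \cdot 10^{-5}$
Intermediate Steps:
$\frac{1}{79057 + f} = \frac{1}{79057 - 5622} = \frac{1}{73435}$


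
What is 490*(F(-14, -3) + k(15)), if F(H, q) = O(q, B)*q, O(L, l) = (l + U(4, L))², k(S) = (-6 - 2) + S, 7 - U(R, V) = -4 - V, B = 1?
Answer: -115640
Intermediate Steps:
U(R, V) = 11 + V (U(R, V) = 7 - (-4 - V) = 7 + (4 + V) = 11 + V)
k(S) = -8 + S
O(L, l) = (11 + L + l)² (O(L, l) = (l + (11 + L))² = (11 + L + l)²)
F(H, q) = q*(12 + q)² (F(H, q) = (11 + q + 1)²*q = (12 + q)²*q = q*(12 + q)²)
490*(F(-14, -3) + k(15)) = 490*(-3*(12 - 3)² + (-8 + 15)) = 490*(-3*9² + 7) = 490*(-3*81 + 7) = 490*(-243 + 7) = 490*(-236) = -115640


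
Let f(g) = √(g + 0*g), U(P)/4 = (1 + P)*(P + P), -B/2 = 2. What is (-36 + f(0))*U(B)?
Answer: -3456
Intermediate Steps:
B = -4 (B = -2*2 = -4)
U(P) = 8*P*(1 + P) (U(P) = 4*((1 + P)*(P + P)) = 4*((1 + P)*(2*P)) = 4*(2*P*(1 + P)) = 8*P*(1 + P))
f(g) = √g (f(g) = √(g + 0) = √g)
(-36 + f(0))*U(B) = (-36 + √0)*(8*(-4)*(1 - 4)) = (-36 + 0)*(8*(-4)*(-3)) = -36*96 = -3456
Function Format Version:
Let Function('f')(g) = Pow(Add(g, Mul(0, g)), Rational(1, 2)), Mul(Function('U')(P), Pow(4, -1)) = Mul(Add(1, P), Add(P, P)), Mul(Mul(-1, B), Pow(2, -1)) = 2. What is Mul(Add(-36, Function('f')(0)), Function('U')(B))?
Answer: -3456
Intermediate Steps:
B = -4 (B = Mul(-2, 2) = -4)
Function('U')(P) = Mul(8, P, Add(1, P)) (Function('U')(P) = Mul(4, Mul(Add(1, P), Add(P, P))) = Mul(4, Mul(Add(1, P), Mul(2, P))) = Mul(4, Mul(2, P, Add(1, P))) = Mul(8, P, Add(1, P)))
Function('f')(g) = Pow(g, Rational(1, 2)) (Function('f')(g) = Pow(Add(g, 0), Rational(1, 2)) = Pow(g, Rational(1, 2)))
Mul(Add(-36, Function('f')(0)), Function('U')(B)) = Mul(Add(-36, Pow(0, Rational(1, 2))), Mul(8, -4, Add(1, -4))) = Mul(Add(-36, 0), Mul(8, -4, -3)) = Mul(-36, 96) = -3456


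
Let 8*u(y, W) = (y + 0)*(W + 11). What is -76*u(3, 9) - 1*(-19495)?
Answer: 18925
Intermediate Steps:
u(y, W) = y*(11 + W)/8 (u(y, W) = ((y + 0)*(W + 11))/8 = (y*(11 + W))/8 = y*(11 + W)/8)
-76*u(3, 9) - 1*(-19495) = -19*3*(11 + 9)/2 - 1*(-19495) = -19*3*20/2 + 19495 = -76*15/2 + 19495 = -570 + 19495 = 18925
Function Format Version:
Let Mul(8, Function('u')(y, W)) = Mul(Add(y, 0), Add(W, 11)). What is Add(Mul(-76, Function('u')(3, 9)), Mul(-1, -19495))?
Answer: 18925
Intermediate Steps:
Function('u')(y, W) = Mul(Rational(1, 8), y, Add(11, W)) (Function('u')(y, W) = Mul(Rational(1, 8), Mul(Add(y, 0), Add(W, 11))) = Mul(Rational(1, 8), Mul(y, Add(11, W))) = Mul(Rational(1, 8), y, Add(11, W)))
Add(Mul(-76, Function('u')(3, 9)), Mul(-1, -19495)) = Add(Mul(-76, Mul(Rational(1, 8), 3, Add(11, 9))), Mul(-1, -19495)) = Add(Mul(-76, Mul(Rational(1, 8), 3, 20)), 19495) = Add(Mul(-76, Rational(15, 2)), 19495) = Add(-570, 19495) = 18925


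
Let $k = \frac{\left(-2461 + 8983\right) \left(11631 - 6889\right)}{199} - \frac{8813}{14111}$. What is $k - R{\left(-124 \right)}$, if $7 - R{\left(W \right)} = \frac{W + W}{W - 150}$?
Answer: $\frac{436396600182}{2808089} \approx 1.5541 \cdot 10^{5}$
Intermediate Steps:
$R{\left(W \right)} = 7 - \frac{2 W}{-150 + W}$ ($R{\left(W \right)} = 7 - \frac{W + W}{W - 150} = 7 - \frac{2 W}{-150 + W}$)
$k = \frac{436413715177}{2808089}$ ($k = 6522 \cdot 4742 \cdot \frac{1}{199} - \frac{8813}{14111} = 30927324 \cdot \frac{1}{199} - \frac{8813}{14111} = \frac{30927324}{199} - \frac{8813}{14111} = \frac{436413715177}{2808089} \approx 1.5541 \cdot 10^{5}$)
$k - R{\left(-124 \right)} = \frac{436413715177}{2808089} - \frac{5 \left(-210 - 124\right)}{-150 - 124} = \frac{436413715177}{2808089} - 5 \frac{1}{-274} \left(-334\right) = \frac{436413715177}{2808089} - 5 \left(- \frac{1}{274}\right) \left(-334\right) = \frac{436413715177}{2808089} - \frac{835}{137} = \frac{436396600182}{2808089}$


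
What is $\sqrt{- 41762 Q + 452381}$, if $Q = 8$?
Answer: $\sqrt{118285} \approx 343.93$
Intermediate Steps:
$\sqrt{- 41762 Q + 452381} = \sqrt{\left(-41762\right) 8 + 452381} = \sqrt{-334096 + 452381} = \sqrt{118285}$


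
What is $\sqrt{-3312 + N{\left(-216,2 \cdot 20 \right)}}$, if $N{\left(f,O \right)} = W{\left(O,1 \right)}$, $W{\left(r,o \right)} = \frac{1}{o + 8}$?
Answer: $\frac{i \sqrt{29807}}{3} \approx 57.549 i$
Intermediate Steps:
$W{\left(r,o \right)} = \frac{1}{8 + o}$
$N{\left(f,O \right)} = \frac{1}{9}$ ($N{\left(f,O \right)} = \frac{1}{8 + 1} = \frac{1}{9}$)
$\sqrt{-3312 + N{\left(-216,2 \cdot 20 \right)}} = \sqrt{-3312 + \frac{1}{9}} = \sqrt{- \frac{29807}{9}} = \frac{i \sqrt{29807}}{3}$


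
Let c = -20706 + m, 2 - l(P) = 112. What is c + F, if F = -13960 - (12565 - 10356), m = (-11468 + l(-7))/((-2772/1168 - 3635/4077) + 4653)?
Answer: -204132959041877/5535435271 ≈ -36878.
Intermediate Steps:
l(P) = -110 (l(P) = 2 - 1*112 = 2 - 112 = -110)
m = -13783423752/5535435271 (m = (-11468 - 110)/((-2772/1168 - 3635/4077) + 4653) = -11578/((-2772*1/1168 - 3635*1/4077) + 4653) = -11578/((-693/292 - 3635/4077) + 4653) = -11578/(-3886781/1190484 + 4653) = -11578/5535435271/1190484 = -11578*1190484/5535435271 = -13783423752/5535435271 ≈ -2.4900)
c = -114630506145078/5535435271 (c = -20706 - 13783423752/5535435271 = -114630506145078/5535435271 ≈ -20709.)
F = -16169 (F = -13960 - 1*2209 = -13960 - 2209 = -16169)
c + F = -114630506145078/5535435271 - 16169 = -204132959041877/5535435271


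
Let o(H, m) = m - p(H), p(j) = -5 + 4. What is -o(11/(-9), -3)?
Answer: 2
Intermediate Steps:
p(j) = -1
o(H, m) = 1 + m (o(H, m) = m - 1*(-1) = m + 1 = 1 + m)
-o(11/(-9), -3) = -(1 - 3) = -1*(-2) = 2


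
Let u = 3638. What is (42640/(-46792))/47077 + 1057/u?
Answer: 291029124721/1001735570974 ≈ 0.29052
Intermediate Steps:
(42640/(-46792))/47077 + 1057/u = (42640/(-46792))/47077 + 1057/3638 = (42640*(-1/46792))*(1/47077) + 1057*(1/3638) = -5330/5849*1/47077 + 1057/3638 = -5330/275353373 + 1057/3638 = 291029124721/1001735570974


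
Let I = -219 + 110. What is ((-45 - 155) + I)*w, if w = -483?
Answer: 149247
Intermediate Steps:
I = -109
((-45 - 155) + I)*w = ((-45 - 155) - 109)*(-483) = (-200 - 109)*(-483) = -309*(-483) = 149247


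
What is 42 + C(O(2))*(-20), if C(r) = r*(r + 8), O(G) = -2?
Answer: 282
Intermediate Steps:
C(r) = r*(8 + r)
42 + C(O(2))*(-20) = 42 - 2*(8 - 2)*(-20) = 42 - 2*6*(-20) = 42 - 12*(-20) = 42 + 240 = 282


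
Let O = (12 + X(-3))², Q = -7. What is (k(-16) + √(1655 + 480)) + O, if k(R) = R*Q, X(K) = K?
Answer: 193 + √2135 ≈ 239.21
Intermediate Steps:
k(R) = -7*R (k(R) = R*(-7) = -7*R)
O = 81 (O = (12 - 3)² = 9² = 81)
(k(-16) + √(1655 + 480)) + O = (-7*(-16) + √(1655 + 480)) + 81 = (112 + √2135) + 81 = 193 + √2135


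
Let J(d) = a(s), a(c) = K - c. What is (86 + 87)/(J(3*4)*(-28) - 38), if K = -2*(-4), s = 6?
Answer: -173/94 ≈ -1.8404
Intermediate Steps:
K = 8
a(c) = 8 - c
J(d) = 2 (J(d) = 8 - 1*6 = 8 - 6 = 2)
(86 + 87)/(J(3*4)*(-28) - 38) = (86 + 87)/(2*(-28) - 38) = 173/(-56 - 38) = 173/(-94) = 173*(-1/94) = -173/94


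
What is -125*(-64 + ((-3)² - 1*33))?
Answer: 11000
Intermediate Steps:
-125*(-64 + ((-3)² - 1*33)) = -125*(-64 + (9 - 33)) = -125*(-64 - 24) = -125*(-88) = 11000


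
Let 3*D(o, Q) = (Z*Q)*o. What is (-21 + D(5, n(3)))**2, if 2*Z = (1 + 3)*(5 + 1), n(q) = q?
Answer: 1521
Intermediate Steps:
Z = 12 (Z = ((1 + 3)*(5 + 1))/2 = (4*6)/2 = (1/2)*24 = 12)
D(o, Q) = 4*Q*o (D(o, Q) = ((12*Q)*o)/3 = (12*Q*o)/3 = 4*Q*o)
(-21 + D(5, n(3)))**2 = (-21 + 4*3*5)**2 = (-21 + 60)**2 = 39**2 = 1521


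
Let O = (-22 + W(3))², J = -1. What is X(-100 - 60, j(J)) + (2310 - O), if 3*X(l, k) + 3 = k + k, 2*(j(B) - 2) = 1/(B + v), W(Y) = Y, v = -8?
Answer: 52631/27 ≈ 1949.3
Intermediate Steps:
j(B) = 2 + 1/(2*(-8 + B)) (j(B) = 2 + 1/(2*(B - 8)) = 2 + 1/(2*(-8 + B)))
O = 361 (O = (-22 + 3)² = (-19)² = 361)
X(l, k) = -1 + 2*k/3 (X(l, k) = -1 + (k + k)/3 = -1 + (2*k)/3 = -1 + 2*k/3)
X(-100 - 60, j(J)) + (2310 - O) = (-1 + 2*((-31 + 4*(-1))/(2*(-8 - 1)))/3) + (2310 - 1*361) = (-1 + 2*((½)*(-31 - 4)/(-9))/3) + (2310 - 361) = (-1 + 2*((½)*(-⅑)*(-35))/3) + 1949 = (-1 + (⅔)*(35/18)) + 1949 = (-1 + 35/27) + 1949 = 8/27 + 1949 = 52631/27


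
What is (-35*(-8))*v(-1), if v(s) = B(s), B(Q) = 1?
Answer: 280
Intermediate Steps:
v(s) = 1
(-35*(-8))*v(-1) = -35*(-8)*1 = 280*1 = 280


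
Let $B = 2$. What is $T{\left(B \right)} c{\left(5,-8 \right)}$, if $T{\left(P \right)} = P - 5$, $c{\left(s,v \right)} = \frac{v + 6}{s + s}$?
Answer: $\frac{3}{5} \approx 0.6$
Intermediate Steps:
$c{\left(s,v \right)} = \frac{6 + v}{2 s}$
$T{\left(P \right)} = -5 + P$ ($T{\left(P \right)} = P - 5 = -5 + P$)
$T{\left(B \right)} c{\left(5,-8 \right)} = \left(-5 + 2\right) \frac{6 - 8}{2 \cdot 5} = - 3 \cdot \frac{1}{2} \cdot \frac{1}{5} \left(-2\right) = \left(-3\right) \left(- \frac{1}{5}\right) = \frac{3}{5}$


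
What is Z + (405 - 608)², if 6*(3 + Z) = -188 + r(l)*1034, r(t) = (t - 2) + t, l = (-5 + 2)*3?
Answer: 37728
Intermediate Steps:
l = -9 (l = -3*3 = -9)
r(t) = -2 + 2*t (r(t) = (-2 + t) + t = -2 + 2*t)
Z = -3481 (Z = -3 + (-188 + (-2 + 2*(-9))*1034)/6 = -3 + (-188 + (-2 - 18)*1034)/6 = -3 + (-188 - 20*1034)/6 = -3 + (-188 - 20680)/6 = -3 + (⅙)*(-20868) = -3 - 3478 = -3481)
Z + (405 - 608)² = -3481 + (405 - 608)² = -3481 + (-203)² = -3481 + 41209 = 37728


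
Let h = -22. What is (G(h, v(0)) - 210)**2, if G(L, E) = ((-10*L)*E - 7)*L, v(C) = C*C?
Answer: 3136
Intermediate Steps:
v(C) = C**2
G(L, E) = L*(-7 - 10*E*L) (G(L, E) = (-10*E*L - 7)*L = (-7 - 10*E*L)*L = L*(-7 - 10*E*L))
(G(h, v(0)) - 210)**2 = (-1*(-22)*(7 + 10*0**2*(-22)) - 210)**2 = (-1*(-22)*(7 + 10*0*(-22)) - 210)**2 = (-1*(-22)*(7 + 0) - 210)**2 = (-1*(-22)*7 - 210)**2 = (154 - 210)**2 = (-56)**2 = 3136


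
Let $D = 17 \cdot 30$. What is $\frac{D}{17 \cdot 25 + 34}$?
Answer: $\frac{10}{9} \approx 1.1111$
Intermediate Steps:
$D = 510$
$\frac{D}{17 \cdot 25 + 34} = \frac{510}{17 \cdot 25 + 34} = \frac{510}{425 + 34} = \frac{510}{459} = 510 \cdot \frac{1}{459} = \frac{10}{9}$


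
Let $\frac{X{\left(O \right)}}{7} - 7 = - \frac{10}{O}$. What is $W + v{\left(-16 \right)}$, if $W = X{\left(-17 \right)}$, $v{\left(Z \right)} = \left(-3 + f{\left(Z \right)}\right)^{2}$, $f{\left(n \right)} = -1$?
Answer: $\frac{1175}{17} \approx 69.118$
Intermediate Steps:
$X{\left(O \right)} = 49 - \frac{70}{O}$ ($X{\left(O \right)} = 49 + 7 \left(- \frac{10}{O}\right) = 49 - \frac{70}{O}$)
$v{\left(Z \right)} = 16$ ($v{\left(Z \right)} = \left(-3 - 1\right)^{2} = \left(-4\right)^{2} = 16$)
$W = \frac{903}{17}$ ($W = 49 - \frac{70}{-17} = 49 - - \frac{70}{17} = 49 + \frac{70}{17} = \frac{903}{17} \approx 53.118$)
$W + v{\left(-16 \right)} = \frac{903}{17} + 16 = \frac{1175}{17}$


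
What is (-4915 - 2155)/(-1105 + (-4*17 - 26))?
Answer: 7070/1199 ≈ 5.8966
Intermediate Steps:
(-4915 - 2155)/(-1105 + (-4*17 - 26)) = -7070/(-1105 + (-68 - 26)) = -7070/(-1105 - 94) = -7070/(-1199) = -7070*(-1/1199) = 7070/1199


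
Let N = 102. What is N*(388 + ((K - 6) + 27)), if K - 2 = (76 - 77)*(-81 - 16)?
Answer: 51816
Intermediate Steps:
K = 99 (K = 2 + (76 - 77)*(-81 - 16) = 2 - 1*(-97) = 2 + 97 = 99)
N*(388 + ((K - 6) + 27)) = 102*(388 + ((99 - 6) + 27)) = 102*(388 + (93 + 27)) = 102*(388 + 120) = 102*508 = 51816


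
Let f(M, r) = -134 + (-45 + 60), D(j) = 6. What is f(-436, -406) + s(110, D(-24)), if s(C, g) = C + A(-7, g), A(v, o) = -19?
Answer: -28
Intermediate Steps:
f(M, r) = -119 (f(M, r) = -134 + 15 = -119)
s(C, g) = -19 + C (s(C, g) = C - 19 = -19 + C)
f(-436, -406) + s(110, D(-24)) = -119 + (-19 + 110) = -119 + 91 = -28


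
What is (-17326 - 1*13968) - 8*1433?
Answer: -42758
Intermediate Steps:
(-17326 - 1*13968) - 8*1433 = (-17326 - 13968) - 1*11464 = -31294 - 11464 = -42758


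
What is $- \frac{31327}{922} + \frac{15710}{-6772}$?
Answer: $- \frac{28328883}{780473} \approx -36.297$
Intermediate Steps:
$- \frac{31327}{922} + \frac{15710}{-6772} = \left(-31327\right) \frac{1}{922} + 15710 \left(- \frac{1}{6772}\right) = - \frac{31327}{922} - \frac{7855}{3386} = - \frac{28328883}{780473}$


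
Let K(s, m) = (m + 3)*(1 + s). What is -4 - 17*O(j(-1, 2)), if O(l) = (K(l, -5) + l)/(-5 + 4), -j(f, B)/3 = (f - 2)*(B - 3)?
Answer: 115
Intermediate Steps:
K(s, m) = (1 + s)*(3 + m) (K(s, m) = (3 + m)*(1 + s) = (1 + s)*(3 + m))
j(f, B) = -3*(-3 + B)*(-2 + f) (j(f, B) = -3*(f - 2)*(B - 3) = -3*(-2 + f)*(-3 + B) = -3*(-3 + B)*(-2 + f))
O(l) = 2 + l (O(l) = ((3 - 5 + 3*l - 5*l) + l)/(-5 + 4) = ((-2 - 2*l) + l)/(-1) = (-2 - l)*(-1) = 2 + l)
-4 - 17*O(j(-1, 2)) = -4 - 17*(2 + (-18 + 6*2 + 9*(-1) - 3*2*(-1))) = -4 - 17*(2 + (-18 + 12 - 9 + 6)) = -4 - 17*(2 - 9) = -4 - 17*(-7) = -4 + 119 = 115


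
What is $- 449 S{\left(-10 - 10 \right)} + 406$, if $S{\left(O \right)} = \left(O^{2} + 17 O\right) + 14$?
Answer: $-32820$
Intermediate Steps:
$S{\left(O \right)} = 14 + O^{2} + 17 O$
$- 449 S{\left(-10 - 10 \right)} + 406 = - 449 \left(14 + \left(-10 - 10\right)^{2} + 17 \left(-10 - 10\right)\right) + 406 = - 449 \left(14 + \left(-20\right)^{2} + 17 \left(-20\right)\right) + 406 = - 449 \left(14 + 400 - 340\right) + 406 = \left(-449\right) 74 + 406 = -33226 + 406 = -32820$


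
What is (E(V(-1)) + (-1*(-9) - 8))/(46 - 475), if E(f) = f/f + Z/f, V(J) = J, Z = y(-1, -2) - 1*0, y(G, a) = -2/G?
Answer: 0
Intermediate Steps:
Z = 2 (Z = -2/(-1) - 1*0 = -2*(-1) + 0 = 2 + 0 = 2)
E(f) = 1 + 2/f (E(f) = f/f + 2/f = 1 + 2/f)
(E(V(-1)) + (-1*(-9) - 8))/(46 - 475) = ((2 - 1)/(-1) + (-1*(-9) - 8))/(46 - 475) = (-1*1 + (9 - 8))/(-429) = (-1 + 1)*(-1/429) = 0*(-1/429) = 0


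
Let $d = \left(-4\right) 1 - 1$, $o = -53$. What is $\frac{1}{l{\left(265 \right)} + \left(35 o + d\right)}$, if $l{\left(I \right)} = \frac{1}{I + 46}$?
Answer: $- \frac{311}{578459} \approx -0.00053764$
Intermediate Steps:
$l{\left(I \right)} = \frac{1}{46 + I}$
$d = -5$ ($d = -4 - 1 = -5$)
$\frac{1}{l{\left(265 \right)} + \left(35 o + d\right)} = \frac{1}{\frac{1}{46 + 265} + \left(35 \left(-53\right) - 5\right)} = \frac{1}{\frac{1}{311} - 1860} = \frac{1}{- \frac{578459}{311}} = - \frac{311}{578459}$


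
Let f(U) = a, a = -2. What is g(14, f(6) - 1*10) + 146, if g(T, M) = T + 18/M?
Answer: 317/2 ≈ 158.50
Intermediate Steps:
f(U) = -2
g(14, f(6) - 1*10) + 146 = (14 + 18/(-2 - 1*10)) + 146 = (14 + 18/(-2 - 10)) + 146 = (14 + 18/(-12)) + 146 = (14 + 18*(-1/12)) + 146 = (14 - 3/2) + 146 = 25/2 + 146 = 317/2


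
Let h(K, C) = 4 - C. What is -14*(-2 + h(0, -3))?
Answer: -70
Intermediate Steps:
-14*(-2 + h(0, -3)) = -14*(-2 + (4 - 1*(-3))) = -14*(-2 + (4 + 3)) = -14*(-2 + 7) = -14*5 = -70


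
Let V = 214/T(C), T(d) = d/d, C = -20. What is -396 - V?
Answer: -610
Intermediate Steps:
T(d) = 1
V = 214 (V = 214/1 = 214*1 = 214)
-396 - V = -396 - 1*214 = -396 - 214 = -610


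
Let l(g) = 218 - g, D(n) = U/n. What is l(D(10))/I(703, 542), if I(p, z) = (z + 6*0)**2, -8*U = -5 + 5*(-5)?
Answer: 1741/2350112 ≈ 0.00074082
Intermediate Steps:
U = 15/4 (U = -(-5 + 5*(-5))/8 = -(-5 - 25)/8 = -1/8*(-30) = 15/4 ≈ 3.7500)
D(n) = 15/(4*n)
I(p, z) = z**2 (I(p, z) = (z + 0)**2 = z**2)
l(D(10))/I(703, 542) = (218 - 15/(4*10))/(542**2) = (218 - 15/(4*10))/293764 = (218 - 1*3/8)*(1/293764) = (218 - 3/8)*(1/293764) = (1741/8)*(1/293764) = 1741/2350112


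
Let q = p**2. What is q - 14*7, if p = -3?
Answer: -89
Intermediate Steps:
q = 9 (q = (-3)**2 = 9)
q - 14*7 = 9 - 14*7 = 9 - 98 = -89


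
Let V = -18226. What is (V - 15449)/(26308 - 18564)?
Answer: -33675/7744 ≈ -4.3485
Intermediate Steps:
(V - 15449)/(26308 - 18564) = (-18226 - 15449)/(26308 - 18564) = -33675/7744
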